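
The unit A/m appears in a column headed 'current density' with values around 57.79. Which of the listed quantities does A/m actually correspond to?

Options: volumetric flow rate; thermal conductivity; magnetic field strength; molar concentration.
magnetic field strength

current density should have units dimensionally equivalent to A / m^2 (e.g. A/m²).
The given unit 'A/m' reduces to A / m. Of the listed options, that is the dimensionality of magnetic field strength.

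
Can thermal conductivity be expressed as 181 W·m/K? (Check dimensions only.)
No

thermal conductivity has SI base units: kg * m / (s^3 * K)
W·m/K does NOT reduce to kg * m / (s^3 * K); a valid unit for thermal conductivity would be e.g. W/(m·K).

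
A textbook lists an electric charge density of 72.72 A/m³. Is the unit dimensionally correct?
No

electric charge density has SI base units: A * s / m^3
A/m³ does NOT reduce to A * s / m^3; a valid unit for electric charge density would be e.g. C/m³.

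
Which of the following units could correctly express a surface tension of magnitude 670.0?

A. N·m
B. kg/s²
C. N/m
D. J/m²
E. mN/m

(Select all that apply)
B, C, D, E

surface tension has SI base units: kg / s^2

Checking each option against kg / s^2:
  A. N·m: ✗ does not match
  B. kg/s²: ✓ matches
  C. N/m: ✓ matches
  D. J/m²: ✓ matches
  E. mN/m: ✓ matches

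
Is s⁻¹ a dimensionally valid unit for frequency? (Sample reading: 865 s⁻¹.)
Yes

frequency has SI base units: 1 / s
s⁻¹ reduces to the same SI base units, so it is a valid unit for frequency.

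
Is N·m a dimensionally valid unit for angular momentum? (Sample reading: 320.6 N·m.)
No

angular momentum has SI base units: kg * m^2 / s
N·m does NOT reduce to kg * m^2 / s; a valid unit for angular momentum would be e.g. kg·m²/s.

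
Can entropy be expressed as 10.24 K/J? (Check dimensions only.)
No

entropy has SI base units: kg * m^2 / (s^2 * K)
K/J does NOT reduce to kg * m^2 / (s^2 * K); a valid unit for entropy would be e.g. J/K.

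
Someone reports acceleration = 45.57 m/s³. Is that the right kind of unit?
No

acceleration has SI base units: m / s^2
m/s³ does NOT reduce to m / s^2; a valid unit for acceleration would be e.g. m/s².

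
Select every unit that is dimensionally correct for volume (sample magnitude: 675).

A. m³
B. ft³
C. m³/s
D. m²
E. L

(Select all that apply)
A, B, E

volume has SI base units: m^3

Checking each option against m^3:
  A. m³: ✓ matches
  B. ft³: ✓ matches
  C. m³/s: ✗ does not match
  D. m²: ✗ does not match
  E. L: ✓ matches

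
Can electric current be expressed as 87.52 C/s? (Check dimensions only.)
Yes

electric current has SI base units: A
C/s reduces to the same SI base units, so it is a valid unit for electric current.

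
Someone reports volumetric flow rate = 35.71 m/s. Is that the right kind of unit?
No

volumetric flow rate has SI base units: m^3 / s
m/s does NOT reduce to m^3 / s; a valid unit for volumetric flow rate would be e.g. m³/s.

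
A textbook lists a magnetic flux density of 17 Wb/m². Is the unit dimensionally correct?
Yes

magnetic flux density has SI base units: kg / (A * s^2)
Wb/m² reduces to the same SI base units, so it is a valid unit for magnetic flux density.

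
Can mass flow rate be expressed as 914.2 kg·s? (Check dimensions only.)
No

mass flow rate has SI base units: kg / s
kg·s does NOT reduce to kg / s; a valid unit for mass flow rate would be e.g. kg/s.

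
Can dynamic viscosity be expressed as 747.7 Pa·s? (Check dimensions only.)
Yes

dynamic viscosity has SI base units: kg / (m * s)
Pa·s reduces to the same SI base units, so it is a valid unit for dynamic viscosity.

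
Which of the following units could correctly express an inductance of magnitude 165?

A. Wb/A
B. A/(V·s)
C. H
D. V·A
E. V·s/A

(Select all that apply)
A, C, E

inductance has SI base units: kg * m^2 / (A^2 * s^2)

Checking each option against kg * m^2 / (A^2 * s^2):
  A. Wb/A: ✓ matches
  B. A/(V·s): ✗ does not match
  C. H: ✓ matches
  D. V·A: ✗ does not match
  E. V·s/A: ✓ matches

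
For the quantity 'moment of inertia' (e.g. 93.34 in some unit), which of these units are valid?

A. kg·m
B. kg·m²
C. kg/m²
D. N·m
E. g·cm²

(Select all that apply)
B, E

moment of inertia has SI base units: kg * m^2

Checking each option against kg * m^2:
  A. kg·m: ✗ does not match
  B. kg·m²: ✓ matches
  C. kg/m²: ✗ does not match
  D. N·m: ✗ does not match
  E. g·cm²: ✓ matches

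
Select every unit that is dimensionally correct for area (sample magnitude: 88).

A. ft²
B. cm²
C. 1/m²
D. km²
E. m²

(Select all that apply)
A, B, D, E

area has SI base units: m^2

Checking each option against m^2:
  A. ft²: ✓ matches
  B. cm²: ✓ matches
  C. 1/m²: ✗ does not match
  D. km²: ✓ matches
  E. m²: ✓ matches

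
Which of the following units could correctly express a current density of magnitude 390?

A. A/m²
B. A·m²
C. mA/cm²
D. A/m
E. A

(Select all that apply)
A, C

current density has SI base units: A / m^2

Checking each option against A / m^2:
  A. A/m²: ✓ matches
  B. A·m²: ✗ does not match
  C. mA/cm²: ✓ matches
  D. A/m: ✗ does not match
  E. A: ✗ does not match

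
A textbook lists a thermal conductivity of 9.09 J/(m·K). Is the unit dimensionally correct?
No

thermal conductivity has SI base units: kg * m / (s^3 * K)
J/(m·K) does NOT reduce to kg * m / (s^3 * K); a valid unit for thermal conductivity would be e.g. W/(m·K).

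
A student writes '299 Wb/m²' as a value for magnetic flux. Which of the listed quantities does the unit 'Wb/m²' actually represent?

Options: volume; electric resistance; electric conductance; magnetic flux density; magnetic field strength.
magnetic flux density

magnetic flux should have units dimensionally equivalent to kg * m^2 / (A * s^2) (e.g. Wb).
The given unit 'Wb/m²' reduces to kg / (A * s^2). Of the listed options, that is the dimensionality of magnetic flux density.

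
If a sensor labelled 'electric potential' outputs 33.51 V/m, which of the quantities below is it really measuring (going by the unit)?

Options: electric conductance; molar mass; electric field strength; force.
electric field strength

electric potential should have units dimensionally equivalent to kg * m^2 / (A * s^3) (e.g. V).
The given unit 'V/m' reduces to kg * m / (A * s^3). Of the listed options, that is the dimensionality of electric field strength.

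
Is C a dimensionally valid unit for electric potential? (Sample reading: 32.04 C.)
No

electric potential has SI base units: kg * m^2 / (A * s^3)
C does NOT reduce to kg * m^2 / (A * s^3); a valid unit for electric potential would be e.g. V.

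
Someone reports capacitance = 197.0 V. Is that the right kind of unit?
No

capacitance has SI base units: A^2 * s^4 / (kg * m^2)
V does NOT reduce to A^2 * s^4 / (kg * m^2); a valid unit for capacitance would be e.g. F.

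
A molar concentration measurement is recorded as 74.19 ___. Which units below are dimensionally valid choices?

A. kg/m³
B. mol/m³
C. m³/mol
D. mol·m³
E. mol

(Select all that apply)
B

molar concentration has SI base units: mol / m^3

Checking each option against mol / m^3:
  A. kg/m³: ✗ does not match
  B. mol/m³: ✓ matches
  C. m³/mol: ✗ does not match
  D. mol·m³: ✗ does not match
  E. mol: ✗ does not match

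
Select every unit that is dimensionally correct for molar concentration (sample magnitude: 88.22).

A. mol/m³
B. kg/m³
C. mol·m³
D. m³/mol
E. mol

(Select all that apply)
A

molar concentration has SI base units: mol / m^3

Checking each option against mol / m^3:
  A. mol/m³: ✓ matches
  B. kg/m³: ✗ does not match
  C. mol·m³: ✗ does not match
  D. m³/mol: ✗ does not match
  E. mol: ✗ does not match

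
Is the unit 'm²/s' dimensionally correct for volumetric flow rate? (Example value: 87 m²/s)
No

volumetric flow rate has SI base units: m^3 / s
m²/s does NOT reduce to m^3 / s; a valid unit for volumetric flow rate would be e.g. m³/s.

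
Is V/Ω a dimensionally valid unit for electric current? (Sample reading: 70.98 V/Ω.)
Yes

electric current has SI base units: A
V/Ω reduces to the same SI base units, so it is a valid unit for electric current.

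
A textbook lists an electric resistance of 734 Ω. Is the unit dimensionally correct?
Yes

electric resistance has SI base units: kg * m^2 / (A^2 * s^3)
Ω reduces to the same SI base units, so it is a valid unit for electric resistance.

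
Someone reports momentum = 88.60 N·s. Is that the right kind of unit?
Yes

momentum has SI base units: kg * m / s
N·s reduces to the same SI base units, so it is a valid unit for momentum.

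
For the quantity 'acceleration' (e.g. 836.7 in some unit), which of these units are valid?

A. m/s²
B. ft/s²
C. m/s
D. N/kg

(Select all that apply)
A, B, D

acceleration has SI base units: m / s^2

Checking each option against m / s^2:
  A. m/s²: ✓ matches
  B. ft/s²: ✓ matches
  C. m/s: ✗ does not match
  D. N/kg: ✓ matches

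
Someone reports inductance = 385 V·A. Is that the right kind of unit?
No

inductance has SI base units: kg * m^2 / (A^2 * s^2)
V·A does NOT reduce to kg * m^2 / (A^2 * s^2); a valid unit for inductance would be e.g. H.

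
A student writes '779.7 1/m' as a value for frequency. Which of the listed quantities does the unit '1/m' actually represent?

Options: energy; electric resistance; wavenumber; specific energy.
wavenumber

frequency should have units dimensionally equivalent to 1 / s (e.g. Hz).
The given unit '1/m' reduces to 1 / m. Of the listed options, that is the dimensionality of wavenumber.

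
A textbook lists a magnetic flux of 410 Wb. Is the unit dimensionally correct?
Yes

magnetic flux has SI base units: kg * m^2 / (A * s^2)
Wb reduces to the same SI base units, so it is a valid unit for magnetic flux.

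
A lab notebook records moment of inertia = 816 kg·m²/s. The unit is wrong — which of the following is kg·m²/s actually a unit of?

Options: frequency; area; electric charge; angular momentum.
angular momentum

moment of inertia should have units dimensionally equivalent to kg * m^2 (e.g. kg·m²).
The given unit 'kg·m²/s' reduces to kg * m^2 / s. Of the listed options, that is the dimensionality of angular momentum.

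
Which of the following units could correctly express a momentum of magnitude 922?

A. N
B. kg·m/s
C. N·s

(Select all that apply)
B, C

momentum has SI base units: kg * m / s

Checking each option against kg * m / s:
  A. N: ✗ does not match
  B. kg·m/s: ✓ matches
  C. N·s: ✓ matches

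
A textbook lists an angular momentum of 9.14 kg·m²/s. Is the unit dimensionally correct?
Yes

angular momentum has SI base units: kg * m^2 / s
kg·m²/s reduces to the same SI base units, so it is a valid unit for angular momentum.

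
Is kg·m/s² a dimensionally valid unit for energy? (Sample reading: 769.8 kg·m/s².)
No

energy has SI base units: kg * m^2 / s^2
kg·m/s² does NOT reduce to kg * m^2 / s^2; a valid unit for energy would be e.g. J.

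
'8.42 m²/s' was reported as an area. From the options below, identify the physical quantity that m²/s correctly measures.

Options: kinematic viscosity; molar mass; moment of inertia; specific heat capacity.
kinematic viscosity

area should have units dimensionally equivalent to m^2 (e.g. m²).
The given unit 'm²/s' reduces to m^2 / s. Of the listed options, that is the dimensionality of kinematic viscosity.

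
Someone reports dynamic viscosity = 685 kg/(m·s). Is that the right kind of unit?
Yes

dynamic viscosity has SI base units: kg / (m * s)
kg/(m·s) reduces to the same SI base units, so it is a valid unit for dynamic viscosity.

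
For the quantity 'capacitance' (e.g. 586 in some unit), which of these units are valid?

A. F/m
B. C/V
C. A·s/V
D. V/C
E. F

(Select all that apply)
B, C, E

capacitance has SI base units: A^2 * s^4 / (kg * m^2)

Checking each option against A^2 * s^4 / (kg * m^2):
  A. F/m: ✗ does not match
  B. C/V: ✓ matches
  C. A·s/V: ✓ matches
  D. V/C: ✗ does not match
  E. F: ✓ matches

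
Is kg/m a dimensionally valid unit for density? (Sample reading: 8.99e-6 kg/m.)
No

density has SI base units: kg / m^3
kg/m does NOT reduce to kg / m^3; a valid unit for density would be e.g. kg/m³.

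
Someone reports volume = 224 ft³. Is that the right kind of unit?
Yes

volume has SI base units: m^3
ft³ reduces to the same SI base units, so it is a valid unit for volume.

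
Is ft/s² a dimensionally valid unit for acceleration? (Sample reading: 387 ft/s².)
Yes

acceleration has SI base units: m / s^2
ft/s² reduces to the same SI base units, so it is a valid unit for acceleration.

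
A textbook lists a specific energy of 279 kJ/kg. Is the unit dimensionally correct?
Yes

specific energy has SI base units: m^2 / s^2
kJ/kg reduces to the same SI base units, so it is a valid unit for specific energy.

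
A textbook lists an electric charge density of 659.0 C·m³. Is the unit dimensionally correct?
No

electric charge density has SI base units: A * s / m^3
C·m³ does NOT reduce to A * s / m^3; a valid unit for electric charge density would be e.g. C/m³.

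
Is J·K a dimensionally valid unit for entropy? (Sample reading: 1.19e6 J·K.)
No

entropy has SI base units: kg * m^2 / (s^2 * K)
J·K does NOT reduce to kg * m^2 / (s^2 * K); a valid unit for entropy would be e.g. J/K.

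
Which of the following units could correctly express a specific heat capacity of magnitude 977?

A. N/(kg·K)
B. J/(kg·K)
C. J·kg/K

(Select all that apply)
B

specific heat capacity has SI base units: m^2 / (s^2 * K)

Checking each option against m^2 / (s^2 * K):
  A. N/(kg·K): ✗ does not match
  B. J/(kg·K): ✓ matches
  C. J·kg/K: ✗ does not match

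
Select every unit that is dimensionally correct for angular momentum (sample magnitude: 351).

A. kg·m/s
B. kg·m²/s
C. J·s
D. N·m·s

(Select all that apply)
B, C, D

angular momentum has SI base units: kg * m^2 / s

Checking each option against kg * m^2 / s:
  A. kg·m/s: ✗ does not match
  B. kg·m²/s: ✓ matches
  C. J·s: ✓ matches
  D. N·m·s: ✓ matches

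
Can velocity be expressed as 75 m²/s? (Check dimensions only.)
No

velocity has SI base units: m / s
m²/s does NOT reduce to m / s; a valid unit for velocity would be e.g. m/s.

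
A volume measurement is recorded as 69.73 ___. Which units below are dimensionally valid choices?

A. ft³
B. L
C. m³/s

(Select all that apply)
A, B

volume has SI base units: m^3

Checking each option against m^3:
  A. ft³: ✓ matches
  B. L: ✓ matches
  C. m³/s: ✗ does not match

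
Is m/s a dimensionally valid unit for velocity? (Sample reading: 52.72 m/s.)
Yes

velocity has SI base units: m / s
m/s reduces to the same SI base units, so it is a valid unit for velocity.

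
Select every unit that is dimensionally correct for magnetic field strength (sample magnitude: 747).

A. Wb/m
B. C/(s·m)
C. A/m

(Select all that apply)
B, C

magnetic field strength has SI base units: A / m

Checking each option against A / m:
  A. Wb/m: ✗ does not match
  B. C/(s·m): ✓ matches
  C. A/m: ✓ matches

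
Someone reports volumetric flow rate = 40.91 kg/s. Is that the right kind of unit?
No

volumetric flow rate has SI base units: m^3 / s
kg/s does NOT reduce to m^3 / s; a valid unit for volumetric flow rate would be e.g. m³/s.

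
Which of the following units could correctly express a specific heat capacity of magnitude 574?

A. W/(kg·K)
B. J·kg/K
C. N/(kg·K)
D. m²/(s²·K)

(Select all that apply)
D

specific heat capacity has SI base units: m^2 / (s^2 * K)

Checking each option against m^2 / (s^2 * K):
  A. W/(kg·K): ✗ does not match
  B. J·kg/K: ✗ does not match
  C. N/(kg·K): ✗ does not match
  D. m²/(s²·K): ✓ matches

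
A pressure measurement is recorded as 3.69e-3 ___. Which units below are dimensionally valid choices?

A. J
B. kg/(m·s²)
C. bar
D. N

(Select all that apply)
B, C

pressure has SI base units: kg / (m * s^2)

Checking each option against kg / (m * s^2):
  A. J: ✗ does not match
  B. kg/(m·s²): ✓ matches
  C. bar: ✓ matches
  D. N: ✗ does not match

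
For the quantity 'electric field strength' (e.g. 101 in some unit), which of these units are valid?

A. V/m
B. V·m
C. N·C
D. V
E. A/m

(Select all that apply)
A

electric field strength has SI base units: kg * m / (A * s^3)

Checking each option against kg * m / (A * s^3):
  A. V/m: ✓ matches
  B. V·m: ✗ does not match
  C. N·C: ✗ does not match
  D. V: ✗ does not match
  E. A/m: ✗ does not match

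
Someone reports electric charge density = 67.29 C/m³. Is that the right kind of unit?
Yes

electric charge density has SI base units: A * s / m^3
C/m³ reduces to the same SI base units, so it is a valid unit for electric charge density.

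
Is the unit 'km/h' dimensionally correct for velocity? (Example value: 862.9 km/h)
Yes

velocity has SI base units: m / s
km/h reduces to the same SI base units, so it is a valid unit for velocity.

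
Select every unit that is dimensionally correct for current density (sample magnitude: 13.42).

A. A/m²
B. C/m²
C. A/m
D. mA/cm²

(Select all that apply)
A, D

current density has SI base units: A / m^2

Checking each option against A / m^2:
  A. A/m²: ✓ matches
  B. C/m²: ✗ does not match
  C. A/m: ✗ does not match
  D. mA/cm²: ✓ matches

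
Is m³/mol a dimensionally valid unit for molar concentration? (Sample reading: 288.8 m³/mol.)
No

molar concentration has SI base units: mol / m^3
m³/mol does NOT reduce to mol / m^3; a valid unit for molar concentration would be e.g. mol/m³.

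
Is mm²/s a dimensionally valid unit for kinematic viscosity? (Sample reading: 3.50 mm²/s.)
Yes

kinematic viscosity has SI base units: m^2 / s
mm²/s reduces to the same SI base units, so it is a valid unit for kinematic viscosity.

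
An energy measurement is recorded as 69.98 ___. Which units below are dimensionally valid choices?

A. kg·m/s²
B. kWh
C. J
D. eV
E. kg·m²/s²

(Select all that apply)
B, C, D, E

energy has SI base units: kg * m^2 / s^2

Checking each option against kg * m^2 / s^2:
  A. kg·m/s²: ✗ does not match
  B. kWh: ✓ matches
  C. J: ✓ matches
  D. eV: ✓ matches
  E. kg·m²/s²: ✓ matches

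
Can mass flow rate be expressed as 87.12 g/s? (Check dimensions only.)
Yes

mass flow rate has SI base units: kg / s
g/s reduces to the same SI base units, so it is a valid unit for mass flow rate.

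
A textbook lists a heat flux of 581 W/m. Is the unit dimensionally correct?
No

heat flux has SI base units: kg / s^3
W/m does NOT reduce to kg / s^3; a valid unit for heat flux would be e.g. W/m².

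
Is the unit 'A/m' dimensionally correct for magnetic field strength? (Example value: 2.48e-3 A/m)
Yes

magnetic field strength has SI base units: A / m
A/m reduces to the same SI base units, so it is a valid unit for magnetic field strength.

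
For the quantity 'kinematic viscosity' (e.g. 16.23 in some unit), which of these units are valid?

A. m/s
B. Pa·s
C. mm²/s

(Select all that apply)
C

kinematic viscosity has SI base units: m^2 / s

Checking each option against m^2 / s:
  A. m/s: ✗ does not match
  B. Pa·s: ✗ does not match
  C. mm²/s: ✓ matches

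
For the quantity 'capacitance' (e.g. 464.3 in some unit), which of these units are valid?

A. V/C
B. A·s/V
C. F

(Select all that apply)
B, C

capacitance has SI base units: A^2 * s^4 / (kg * m^2)

Checking each option against A^2 * s^4 / (kg * m^2):
  A. V/C: ✗ does not match
  B. A·s/V: ✓ matches
  C. F: ✓ matches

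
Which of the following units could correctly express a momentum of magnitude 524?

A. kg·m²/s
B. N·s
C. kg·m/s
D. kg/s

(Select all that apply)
B, C

momentum has SI base units: kg * m / s

Checking each option against kg * m / s:
  A. kg·m²/s: ✗ does not match
  B. N·s: ✓ matches
  C. kg·m/s: ✓ matches
  D. kg/s: ✗ does not match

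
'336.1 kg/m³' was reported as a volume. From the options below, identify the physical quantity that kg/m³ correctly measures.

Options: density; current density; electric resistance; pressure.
density

volume should have units dimensionally equivalent to m^3 (e.g. m³).
The given unit 'kg/m³' reduces to kg / m^3. Of the listed options, that is the dimensionality of density.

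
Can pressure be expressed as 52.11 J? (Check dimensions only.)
No

pressure has SI base units: kg / (m * s^2)
J does NOT reduce to kg / (m * s^2); a valid unit for pressure would be e.g. Pa.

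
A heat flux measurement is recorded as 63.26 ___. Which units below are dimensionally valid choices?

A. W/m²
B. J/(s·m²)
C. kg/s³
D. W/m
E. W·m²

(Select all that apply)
A, B, C

heat flux has SI base units: kg / s^3

Checking each option against kg / s^3:
  A. W/m²: ✓ matches
  B. J/(s·m²): ✓ matches
  C. kg/s³: ✓ matches
  D. W/m: ✗ does not match
  E. W·m²: ✗ does not match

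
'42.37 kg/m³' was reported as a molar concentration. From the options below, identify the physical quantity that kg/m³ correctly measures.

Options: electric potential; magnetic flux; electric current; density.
density

molar concentration should have units dimensionally equivalent to mol / m^3 (e.g. mol/m³).
The given unit 'kg/m³' reduces to kg / m^3. Of the listed options, that is the dimensionality of density.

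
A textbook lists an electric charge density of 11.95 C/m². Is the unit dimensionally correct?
No

electric charge density has SI base units: A * s / m^3
C/m² does NOT reduce to A * s / m^3; a valid unit for electric charge density would be e.g. C/m³.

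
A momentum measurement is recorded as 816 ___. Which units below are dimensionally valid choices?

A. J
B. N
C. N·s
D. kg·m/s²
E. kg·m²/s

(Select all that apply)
C

momentum has SI base units: kg * m / s

Checking each option against kg * m / s:
  A. J: ✗ does not match
  B. N: ✗ does not match
  C. N·s: ✓ matches
  D. kg·m/s²: ✗ does not match
  E. kg·m²/s: ✗ does not match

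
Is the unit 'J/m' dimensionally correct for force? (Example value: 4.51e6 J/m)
Yes

force has SI base units: kg * m / s^2
J/m reduces to the same SI base units, so it is a valid unit for force.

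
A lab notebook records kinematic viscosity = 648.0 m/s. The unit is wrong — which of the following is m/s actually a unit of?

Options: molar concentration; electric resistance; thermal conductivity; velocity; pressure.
velocity

kinematic viscosity should have units dimensionally equivalent to m^2 / s (e.g. m²/s).
The given unit 'm/s' reduces to m / s. Of the listed options, that is the dimensionality of velocity.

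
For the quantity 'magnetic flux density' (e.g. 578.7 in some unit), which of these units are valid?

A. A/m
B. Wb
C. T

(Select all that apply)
C

magnetic flux density has SI base units: kg / (A * s^2)

Checking each option against kg / (A * s^2):
  A. A/m: ✗ does not match
  B. Wb: ✗ does not match
  C. T: ✓ matches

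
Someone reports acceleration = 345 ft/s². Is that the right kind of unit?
Yes

acceleration has SI base units: m / s^2
ft/s² reduces to the same SI base units, so it is a valid unit for acceleration.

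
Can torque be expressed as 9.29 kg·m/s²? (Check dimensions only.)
No

torque has SI base units: kg * m^2 / s^2
kg·m/s² does NOT reduce to kg * m^2 / s^2; a valid unit for torque would be e.g. N·m.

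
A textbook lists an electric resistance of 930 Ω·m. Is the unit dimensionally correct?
No

electric resistance has SI base units: kg * m^2 / (A^2 * s^3)
Ω·m does NOT reduce to kg * m^2 / (A^2 * s^3); a valid unit for electric resistance would be e.g. Ω.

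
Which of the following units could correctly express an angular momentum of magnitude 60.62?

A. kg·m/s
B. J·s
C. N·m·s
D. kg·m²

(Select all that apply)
B, C

angular momentum has SI base units: kg * m^2 / s

Checking each option against kg * m^2 / s:
  A. kg·m/s: ✗ does not match
  B. J·s: ✓ matches
  C. N·m·s: ✓ matches
  D. kg·m²: ✗ does not match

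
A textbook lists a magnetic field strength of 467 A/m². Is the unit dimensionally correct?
No

magnetic field strength has SI base units: A / m
A/m² does NOT reduce to A / m; a valid unit for magnetic field strength would be e.g. A/m.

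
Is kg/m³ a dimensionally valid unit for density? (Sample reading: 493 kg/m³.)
Yes

density has SI base units: kg / m^3
kg/m³ reduces to the same SI base units, so it is a valid unit for density.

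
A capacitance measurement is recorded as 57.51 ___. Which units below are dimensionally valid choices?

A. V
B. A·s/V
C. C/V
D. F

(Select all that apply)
B, C, D

capacitance has SI base units: A^2 * s^4 / (kg * m^2)

Checking each option against A^2 * s^4 / (kg * m^2):
  A. V: ✗ does not match
  B. A·s/V: ✓ matches
  C. C/V: ✓ matches
  D. F: ✓ matches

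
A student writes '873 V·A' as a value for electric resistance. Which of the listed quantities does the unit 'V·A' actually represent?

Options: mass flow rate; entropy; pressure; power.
power

electric resistance should have units dimensionally equivalent to kg * m^2 / (A^2 * s^3) (e.g. Ω).
The given unit 'V·A' reduces to kg * m^2 / s^3. Of the listed options, that is the dimensionality of power.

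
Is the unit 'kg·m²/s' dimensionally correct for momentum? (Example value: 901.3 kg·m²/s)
No

momentum has SI base units: kg * m / s
kg·m²/s does NOT reduce to kg * m / s; a valid unit for momentum would be e.g. kg·m/s.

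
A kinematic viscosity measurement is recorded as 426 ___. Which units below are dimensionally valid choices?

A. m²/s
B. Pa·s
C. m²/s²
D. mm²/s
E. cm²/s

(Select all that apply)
A, D, E

kinematic viscosity has SI base units: m^2 / s

Checking each option against m^2 / s:
  A. m²/s: ✓ matches
  B. Pa·s: ✗ does not match
  C. m²/s²: ✗ does not match
  D. mm²/s: ✓ matches
  E. cm²/s: ✓ matches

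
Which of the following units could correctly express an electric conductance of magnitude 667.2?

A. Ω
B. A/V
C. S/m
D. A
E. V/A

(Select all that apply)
B

electric conductance has SI base units: A^2 * s^3 / (kg * m^2)

Checking each option against A^2 * s^3 / (kg * m^2):
  A. Ω: ✗ does not match
  B. A/V: ✓ matches
  C. S/m: ✗ does not match
  D. A: ✗ does not match
  E. V/A: ✗ does not match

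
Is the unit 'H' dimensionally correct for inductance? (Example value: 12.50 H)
Yes

inductance has SI base units: kg * m^2 / (A^2 * s^2)
H reduces to the same SI base units, so it is a valid unit for inductance.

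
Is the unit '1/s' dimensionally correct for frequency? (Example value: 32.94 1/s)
Yes

frequency has SI base units: 1 / s
1/s reduces to the same SI base units, so it is a valid unit for frequency.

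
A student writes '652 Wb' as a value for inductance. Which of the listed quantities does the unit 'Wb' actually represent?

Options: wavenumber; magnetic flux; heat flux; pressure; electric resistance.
magnetic flux

inductance should have units dimensionally equivalent to kg * m^2 / (A^2 * s^2) (e.g. H).
The given unit 'Wb' reduces to kg * m^2 / (A * s^2). Of the listed options, that is the dimensionality of magnetic flux.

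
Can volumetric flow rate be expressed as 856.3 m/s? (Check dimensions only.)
No

volumetric flow rate has SI base units: m^3 / s
m/s does NOT reduce to m^3 / s; a valid unit for volumetric flow rate would be e.g. m³/s.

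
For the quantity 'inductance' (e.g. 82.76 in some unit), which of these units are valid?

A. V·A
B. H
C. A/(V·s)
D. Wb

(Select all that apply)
B

inductance has SI base units: kg * m^2 / (A^2 * s^2)

Checking each option against kg * m^2 / (A^2 * s^2):
  A. V·A: ✗ does not match
  B. H: ✓ matches
  C. A/(V·s): ✗ does not match
  D. Wb: ✗ does not match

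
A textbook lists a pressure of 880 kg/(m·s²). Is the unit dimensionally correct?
Yes

pressure has SI base units: kg / (m * s^2)
kg/(m·s²) reduces to the same SI base units, so it is a valid unit for pressure.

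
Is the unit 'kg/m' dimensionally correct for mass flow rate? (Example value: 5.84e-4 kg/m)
No

mass flow rate has SI base units: kg / s
kg/m does NOT reduce to kg / s; a valid unit for mass flow rate would be e.g. kg/s.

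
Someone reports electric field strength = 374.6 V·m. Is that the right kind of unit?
No

electric field strength has SI base units: kg * m / (A * s^3)
V·m does NOT reduce to kg * m / (A * s^3); a valid unit for electric field strength would be e.g. V/m.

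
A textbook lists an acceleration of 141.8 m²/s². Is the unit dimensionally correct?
No

acceleration has SI base units: m / s^2
m²/s² does NOT reduce to m / s^2; a valid unit for acceleration would be e.g. m/s².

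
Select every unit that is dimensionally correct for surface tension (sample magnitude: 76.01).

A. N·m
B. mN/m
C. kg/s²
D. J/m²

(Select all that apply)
B, C, D

surface tension has SI base units: kg / s^2

Checking each option against kg / s^2:
  A. N·m: ✗ does not match
  B. mN/m: ✓ matches
  C. kg/s²: ✓ matches
  D. J/m²: ✓ matches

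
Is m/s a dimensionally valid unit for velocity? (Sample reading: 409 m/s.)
Yes

velocity has SI base units: m / s
m/s reduces to the same SI base units, so it is a valid unit for velocity.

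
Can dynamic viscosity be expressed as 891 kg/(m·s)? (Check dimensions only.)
Yes

dynamic viscosity has SI base units: kg / (m * s)
kg/(m·s) reduces to the same SI base units, so it is a valid unit for dynamic viscosity.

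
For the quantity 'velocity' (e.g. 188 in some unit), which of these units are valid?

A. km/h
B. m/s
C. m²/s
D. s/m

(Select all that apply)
A, B

velocity has SI base units: m / s

Checking each option against m / s:
  A. km/h: ✓ matches
  B. m/s: ✓ matches
  C. m²/s: ✗ does not match
  D. s/m: ✗ does not match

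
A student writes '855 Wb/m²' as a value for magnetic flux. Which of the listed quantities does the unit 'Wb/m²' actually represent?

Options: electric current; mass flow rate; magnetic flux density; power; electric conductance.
magnetic flux density

magnetic flux should have units dimensionally equivalent to kg * m^2 / (A * s^2) (e.g. Wb).
The given unit 'Wb/m²' reduces to kg / (A * s^2). Of the listed options, that is the dimensionality of magnetic flux density.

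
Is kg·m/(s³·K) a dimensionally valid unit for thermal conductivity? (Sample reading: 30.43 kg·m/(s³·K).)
Yes

thermal conductivity has SI base units: kg * m / (s^3 * K)
kg·m/(s³·K) reduces to the same SI base units, so it is a valid unit for thermal conductivity.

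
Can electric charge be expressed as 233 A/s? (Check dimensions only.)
No

electric charge has SI base units: A * s
A/s does NOT reduce to A * s; a valid unit for electric charge would be e.g. C.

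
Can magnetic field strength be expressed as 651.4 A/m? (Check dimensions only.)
Yes

magnetic field strength has SI base units: A / m
A/m reduces to the same SI base units, so it is a valid unit for magnetic field strength.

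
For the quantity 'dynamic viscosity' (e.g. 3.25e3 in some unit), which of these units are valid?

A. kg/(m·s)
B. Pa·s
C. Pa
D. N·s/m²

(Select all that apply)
A, B, D

dynamic viscosity has SI base units: kg / (m * s)

Checking each option against kg / (m * s):
  A. kg/(m·s): ✓ matches
  B. Pa·s: ✓ matches
  C. Pa: ✗ does not match
  D. N·s/m²: ✓ matches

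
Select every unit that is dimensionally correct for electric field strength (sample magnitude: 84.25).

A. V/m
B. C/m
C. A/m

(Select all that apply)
A

electric field strength has SI base units: kg * m / (A * s^3)

Checking each option against kg * m / (A * s^3):
  A. V/m: ✓ matches
  B. C/m: ✗ does not match
  C. A/m: ✗ does not match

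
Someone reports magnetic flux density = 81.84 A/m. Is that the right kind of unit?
No

magnetic flux density has SI base units: kg / (A * s^2)
A/m does NOT reduce to kg / (A * s^2); a valid unit for magnetic flux density would be e.g. T.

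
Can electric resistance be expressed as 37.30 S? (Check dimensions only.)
No

electric resistance has SI base units: kg * m^2 / (A^2 * s^3)
S does NOT reduce to kg * m^2 / (A^2 * s^3); a valid unit for electric resistance would be e.g. Ω.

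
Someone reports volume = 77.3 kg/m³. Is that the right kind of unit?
No

volume has SI base units: m^3
kg/m³ does NOT reduce to m^3; a valid unit for volume would be e.g. m³.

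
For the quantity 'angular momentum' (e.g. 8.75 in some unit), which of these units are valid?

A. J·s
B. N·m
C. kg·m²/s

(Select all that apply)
A, C

angular momentum has SI base units: kg * m^2 / s

Checking each option against kg * m^2 / s:
  A. J·s: ✓ matches
  B. N·m: ✗ does not match
  C. kg·m²/s: ✓ matches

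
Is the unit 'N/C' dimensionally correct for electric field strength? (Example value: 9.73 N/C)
Yes

electric field strength has SI base units: kg * m / (A * s^3)
N/C reduces to the same SI base units, so it is a valid unit for electric field strength.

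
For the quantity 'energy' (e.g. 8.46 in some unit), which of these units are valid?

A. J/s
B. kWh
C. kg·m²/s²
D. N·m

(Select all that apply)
B, C, D

energy has SI base units: kg * m^2 / s^2

Checking each option against kg * m^2 / s^2:
  A. J/s: ✗ does not match
  B. kWh: ✓ matches
  C. kg·m²/s²: ✓ matches
  D. N·m: ✓ matches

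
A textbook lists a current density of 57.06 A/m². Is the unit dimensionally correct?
Yes

current density has SI base units: A / m^2
A/m² reduces to the same SI base units, so it is a valid unit for current density.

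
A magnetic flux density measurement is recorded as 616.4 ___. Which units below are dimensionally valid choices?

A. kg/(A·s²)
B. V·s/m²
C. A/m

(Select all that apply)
A, B

magnetic flux density has SI base units: kg / (A * s^2)

Checking each option against kg / (A * s^2):
  A. kg/(A·s²): ✓ matches
  B. V·s/m²: ✓ matches
  C. A/m: ✗ does not match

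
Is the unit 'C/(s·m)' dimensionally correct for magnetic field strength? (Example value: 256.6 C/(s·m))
Yes

magnetic field strength has SI base units: A / m
C/(s·m) reduces to the same SI base units, so it is a valid unit for magnetic field strength.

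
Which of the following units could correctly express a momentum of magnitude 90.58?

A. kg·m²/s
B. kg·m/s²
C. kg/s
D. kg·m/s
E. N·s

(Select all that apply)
D, E

momentum has SI base units: kg * m / s

Checking each option against kg * m / s:
  A. kg·m²/s: ✗ does not match
  B. kg·m/s²: ✗ does not match
  C. kg/s: ✗ does not match
  D. kg·m/s: ✓ matches
  E. N·s: ✓ matches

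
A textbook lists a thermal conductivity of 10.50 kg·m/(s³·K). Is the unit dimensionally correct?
Yes

thermal conductivity has SI base units: kg * m / (s^3 * K)
kg·m/(s³·K) reduces to the same SI base units, so it is a valid unit for thermal conductivity.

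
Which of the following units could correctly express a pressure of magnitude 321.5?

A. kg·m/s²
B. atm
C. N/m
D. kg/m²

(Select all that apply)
B

pressure has SI base units: kg / (m * s^2)

Checking each option against kg / (m * s^2):
  A. kg·m/s²: ✗ does not match
  B. atm: ✓ matches
  C. N/m: ✗ does not match
  D. kg/m²: ✗ does not match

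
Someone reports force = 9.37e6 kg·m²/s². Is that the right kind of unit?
No

force has SI base units: kg * m / s^2
kg·m²/s² does NOT reduce to kg * m / s^2; a valid unit for force would be e.g. N.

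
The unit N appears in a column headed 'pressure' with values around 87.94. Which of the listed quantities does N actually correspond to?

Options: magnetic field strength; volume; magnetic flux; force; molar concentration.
force

pressure should have units dimensionally equivalent to kg / (m * s^2) (e.g. Pa).
The given unit 'N' reduces to kg * m / s^2. Of the listed options, that is the dimensionality of force.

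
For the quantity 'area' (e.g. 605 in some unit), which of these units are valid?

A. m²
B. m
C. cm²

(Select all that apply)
A, C

area has SI base units: m^2

Checking each option against m^2:
  A. m²: ✓ matches
  B. m: ✗ does not match
  C. cm²: ✓ matches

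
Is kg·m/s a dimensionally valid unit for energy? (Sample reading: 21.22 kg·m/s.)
No

energy has SI base units: kg * m^2 / s^2
kg·m/s does NOT reduce to kg * m^2 / s^2; a valid unit for energy would be e.g. J.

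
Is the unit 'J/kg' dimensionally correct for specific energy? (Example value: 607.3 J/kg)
Yes

specific energy has SI base units: m^2 / s^2
J/kg reduces to the same SI base units, so it is a valid unit for specific energy.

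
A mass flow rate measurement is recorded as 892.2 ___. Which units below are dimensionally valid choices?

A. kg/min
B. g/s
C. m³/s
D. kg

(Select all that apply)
A, B

mass flow rate has SI base units: kg / s

Checking each option against kg / s:
  A. kg/min: ✓ matches
  B. g/s: ✓ matches
  C. m³/s: ✗ does not match
  D. kg: ✗ does not match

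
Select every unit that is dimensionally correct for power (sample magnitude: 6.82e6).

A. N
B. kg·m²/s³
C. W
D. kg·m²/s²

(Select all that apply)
B, C

power has SI base units: kg * m^2 / s^3

Checking each option against kg * m^2 / s^3:
  A. N: ✗ does not match
  B. kg·m²/s³: ✓ matches
  C. W: ✓ matches
  D. kg·m²/s²: ✗ does not match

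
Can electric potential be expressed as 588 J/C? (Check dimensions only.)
Yes

electric potential has SI base units: kg * m^2 / (A * s^3)
J/C reduces to the same SI base units, so it is a valid unit for electric potential.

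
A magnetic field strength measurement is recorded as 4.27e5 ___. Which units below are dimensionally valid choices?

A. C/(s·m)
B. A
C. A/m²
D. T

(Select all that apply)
A

magnetic field strength has SI base units: A / m

Checking each option against A / m:
  A. C/(s·m): ✓ matches
  B. A: ✗ does not match
  C. A/m²: ✗ does not match
  D. T: ✗ does not match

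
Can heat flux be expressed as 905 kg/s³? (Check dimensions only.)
Yes

heat flux has SI base units: kg / s^3
kg/s³ reduces to the same SI base units, so it is a valid unit for heat flux.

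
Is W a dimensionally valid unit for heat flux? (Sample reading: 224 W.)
No

heat flux has SI base units: kg / s^3
W does NOT reduce to kg / s^3; a valid unit for heat flux would be e.g. W/m².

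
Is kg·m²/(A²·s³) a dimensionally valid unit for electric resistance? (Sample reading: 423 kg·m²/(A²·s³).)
Yes

electric resistance has SI base units: kg * m^2 / (A^2 * s^3)
kg·m²/(A²·s³) reduces to the same SI base units, so it is a valid unit for electric resistance.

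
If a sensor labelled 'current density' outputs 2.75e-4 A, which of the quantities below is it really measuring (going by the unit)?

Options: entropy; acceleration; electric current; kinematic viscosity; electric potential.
electric current

current density should have units dimensionally equivalent to A / m^2 (e.g. A/m²).
The given unit 'A' reduces to A. Of the listed options, that is the dimensionality of electric current.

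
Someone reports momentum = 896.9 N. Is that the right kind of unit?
No

momentum has SI base units: kg * m / s
N does NOT reduce to kg * m / s; a valid unit for momentum would be e.g. kg·m/s.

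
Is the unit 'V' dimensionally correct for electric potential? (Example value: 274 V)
Yes

electric potential has SI base units: kg * m^2 / (A * s^3)
V reduces to the same SI base units, so it is a valid unit for electric potential.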